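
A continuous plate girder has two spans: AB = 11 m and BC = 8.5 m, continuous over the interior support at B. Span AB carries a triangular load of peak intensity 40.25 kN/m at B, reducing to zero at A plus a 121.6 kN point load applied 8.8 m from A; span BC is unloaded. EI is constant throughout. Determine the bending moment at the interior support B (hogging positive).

M_B = 291.8 kN·m

Release continuity at B by inserting a hinge; the redundant is the internal moment M_B. The primary structure is two simply-supported spans AB and BC.
End slopes at the hinge B, treating each span as simply supported:
  span AB: triangular load, peak 40.25: w₀L³/(45EI) = 1191/EI
  span AB: point load 121.6 at a = 8.8: Pab(L + a)/(6LEI) = 706.3/EI
  relative rotation θ_0 = (1897 + 0)/EI = 1897/EI
A unit hogging moment at B produces rotation L₁/(3EI) + L₂/(3EI) = 6.5/EI.
Slope continuity at B: θ_0 = M_B·6.5/EI, so M_B = 1897/6.5 = 291.8 kN·m (hogging).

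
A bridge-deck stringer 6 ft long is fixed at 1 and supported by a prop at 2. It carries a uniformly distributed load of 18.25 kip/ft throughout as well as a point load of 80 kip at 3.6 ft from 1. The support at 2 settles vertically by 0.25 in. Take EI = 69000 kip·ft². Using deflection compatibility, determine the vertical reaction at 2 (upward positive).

Release the roller at 2. Primary structure: cantilever fixed at 1.
Primary-structure tip deflection at 2 by superposition:
  UDL 18.25: wL⁴/(8EI) = 2956/EI
  point load 80 at a = 3.6: Pa²(3L − a)/(6EI) = 2488/EI
  δ_0 = 5445/EI
Tip deflection under a unit load at 2: L³/(3EI) = 72/EI.
With EI = 69000 kip·ft²: δ_0 = 0.07891 ft and δ_{22} = 0.001043 ft/kip.
Compatibility — the beam at 2 must follow the support down by 0.02083 ft: δ_0 − R_2·δ_{22} = 0.02083, so R_2 = (0.07891 − 0.02083)/0.001043 = 55.66 kip.

R_2 = 55.66 kip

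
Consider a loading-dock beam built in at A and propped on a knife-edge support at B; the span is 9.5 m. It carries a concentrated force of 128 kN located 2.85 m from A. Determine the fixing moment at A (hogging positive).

M_A = 217.1 kN·m

Release the roller at B. Primary structure: cantilever fixed at A.
Downward deflection at the released point B due to the loads:
  point load 128 at a = 2.85: Pa²(3L − a)/(6EI) = 4445/EI
Flexibility coefficient — unit upward force at B: δ_{BB} = L³/(3EI) = 285.8/EI.
Compatibility at B: δ_0 − R_B·δ_{BB} = 0, so R_B = 4445/285.8 = 15.55 kN.
Moment equilibrium about A: M_A = Σ(load moments about A) − R_B·L = 364.8 − 15.55×9.5 = 217.1 kN·m.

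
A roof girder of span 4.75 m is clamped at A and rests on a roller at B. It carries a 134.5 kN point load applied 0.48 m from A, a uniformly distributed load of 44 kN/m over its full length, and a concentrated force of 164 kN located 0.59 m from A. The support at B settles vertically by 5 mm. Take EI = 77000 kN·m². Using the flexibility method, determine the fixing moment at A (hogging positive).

Remove the prop at B; the released (primary) structure is a cantilever built in at A.
Deflection at B on the released cantilever, summing each load's contribution:
  point load 134.5 at a = 0.48: Pa²(3L − a)/(6EI) = 71.12/EI
  UDL 44: wL⁴/(8EI) = 2800/EI
  point load 164 at a = 0.59: Pa²(3L − a)/(6EI) = 130/EI
  δ_0 = 3001/EI
Tip deflection under a unit load at B: L³/(3EI) = 35.72/EI.
With EI = 77000 kN·m²: δ_0 = 0.038973 m and δ_{BB} = 0.000464 m/kN.
Compatibility — the beam at B must follow the support down by 0.005 m: δ_0 − R_B·δ_{BB} = 0.005, so R_B = (0.038973 − 0.005)/0.000464 = 73.23 kN.
Moment equilibrium about A: M_A = Σ(load moments about A) − R_B·L = 657.7 − 73.23×4.75 = 309.9 kN·m.

M_A = 309.9 kN·m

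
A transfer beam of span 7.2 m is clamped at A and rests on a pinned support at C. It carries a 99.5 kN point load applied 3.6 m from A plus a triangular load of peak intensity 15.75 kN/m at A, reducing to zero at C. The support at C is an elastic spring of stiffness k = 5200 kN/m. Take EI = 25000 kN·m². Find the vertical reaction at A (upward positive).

Remove the prop at C; the released (primary) structure is a cantilever built in at A.
Downward deflection at the released point C due to the loads:
  point load 99.5 at a = 3.6: Pa²(3L − a)/(6EI) = 3869/EI
  triangular load, peak 15.75 at the fixed end: w₀L⁴/(30EI) = 1411/EI
  δ_0 = 5279/EI
Tip deflection under a unit load at C: L³/(3EI) = 124.4/EI.
With EI = 25000 kN·m²: δ_0 = 0.21118 m and δ_{CC} = 0.004977 m/kN.
Compatibility — the spring shortens by R_C/k under the reaction it provides: δ_0 − R_C·δ_{CC} = R_C/k. With 1/k = 0.000192 m/kN, R_C = δ_0 / (δ_{CC} + 1/k) = 0.21118 / (0.004977 + 0.000192) = 40.86 kN.
Vertical equilibrium: R_A = ΣP − R_C = 156.2 − 40.86 = 115.3 kN.

R_A = 115.3 kN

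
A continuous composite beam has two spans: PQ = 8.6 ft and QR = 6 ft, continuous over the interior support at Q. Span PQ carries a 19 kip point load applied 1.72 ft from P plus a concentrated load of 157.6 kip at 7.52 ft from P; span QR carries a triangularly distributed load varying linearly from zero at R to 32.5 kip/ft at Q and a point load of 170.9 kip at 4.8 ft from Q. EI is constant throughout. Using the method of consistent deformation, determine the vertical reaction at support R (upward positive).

R_R = 141.9 kip

Take M_Q as the redundant. Released structure: two simple spans PQ and QR with a hinge at Q.
Rotations at Q on the released spans (each span's end-slope, ×1/EI):
  span PQ: point load 19 at a = 1.72: Pab(L + a)/(6LEI) = 44.97/EI
  span PQ: point load 157.6 at a = 7.52: Pab(L + a)/(6LEI) = 399.9/EI
  span QR: triangular load, peak 32.5: w₀L³/(45EI) = 156/EI
  span QR: point load 170.9 at a = 4.8: Pab(L + b)/(6LEI) = 196.9/EI
  relative rotation θ_0 = (444.8 + 352.9)/EI = 797.7/EI
A unit hogging moment at Q produces rotation L₁/(3EI) + L₂/(3EI) = 4.867/EI.
Compatibility: M_Q·(L₁+L₂)/(3EI) = θ_0, giving M_Q = 163.9 kip·ft (hogging).
Span QR, ΣM about R: R_Q^{QR}·6 = 595.1 + 163.9, so R_Q^{QR} = 126.5 kip and R_R = 268.4 − 126.5 = 141.9 kip.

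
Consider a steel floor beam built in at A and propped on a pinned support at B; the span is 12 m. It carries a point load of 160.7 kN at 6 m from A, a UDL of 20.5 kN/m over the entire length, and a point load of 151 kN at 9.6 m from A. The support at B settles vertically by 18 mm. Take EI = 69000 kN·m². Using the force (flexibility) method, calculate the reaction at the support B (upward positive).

Take the reaction at B as the redundant and release it; the primary structure is a cantilever fixed at A.
Free-end deflection of the primary structure under the applied loading (downward +):
  point load 160.7 at a = 6: Pa²(3L − a)/(6EI) = 28926/EI
  UDL 20.5: wL⁴/(8EI) = 53136/EI
  point load 151 at a = 9.6: Pa²(3L − a)/(6EI) = 61231/EI
  δ_0 = 143293/EI
Flexibility coefficient — unit upward force at B: δ_{BB} = L³/(3EI) = 576/EI.
With EI = 69000 kN·m²: δ_0 = 2.0767 m and δ_{BB} = 0.008348 m/kN.
Compatibility — the beam at B must follow the support down by 0.018 m: δ_0 − R_B·δ_{BB} = 0.018, so R_B = (2.0767 − 0.018)/0.008348 = 246.6 kN.

R_B = 246.6 kN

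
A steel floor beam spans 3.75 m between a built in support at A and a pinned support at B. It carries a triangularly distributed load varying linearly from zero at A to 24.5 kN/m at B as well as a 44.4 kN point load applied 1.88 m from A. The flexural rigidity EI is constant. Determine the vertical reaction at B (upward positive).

Take the reaction at B as the redundant and release it; the primary structure is a cantilever fixed at A.
Free-end deflection of the primary structure under the applied loading (downward +):
  triangular load, peak 24.5 at the free end: 11w₀L⁴/(120EI) = 444.1/EI
  point load 44.4 at a = 1.88: Pa²(3L − a)/(6EI) = 245.1/EI
  δ_0 = 689.2/EI
Flexibility coefficient — unit upward force at B: δ_{BB} = L³/(3EI) = 17.58/EI.
The prop prevents deflection at B: R_B = δ_0/δ_{BB} = 689.2/17.58 = 39.21 kN.

R_B = 39.21 kN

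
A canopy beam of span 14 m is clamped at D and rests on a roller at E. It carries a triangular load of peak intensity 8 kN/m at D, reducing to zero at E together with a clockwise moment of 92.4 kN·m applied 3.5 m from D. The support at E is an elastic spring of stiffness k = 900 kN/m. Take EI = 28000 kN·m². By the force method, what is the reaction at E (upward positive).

Take the reaction at E as the redundant and release it; the primary structure is a cantilever fixed at D.
Deflection at E on the released cantilever, summing each load's contribution:
  triangular load, peak 8 at the fixed end: w₀L⁴/(30EI) = 10244/EI
  clockwise couple 92.4 at a = 3.5: M₀a(2L − a)/(2EI) = 3962/EI
  δ_0 = 14206/EI
Tip deflection under a unit load at E: L³/(3EI) = 914.7/EI.
With EI = 28000 kN·m²: δ_0 = 0.50735 m and δ_{EE} = 0.032667 m/kN.
Compatibility — the spring shortens by R_E/k under the reaction it provides: δ_0 − R_E·δ_{EE} = R_E/k. With 1/k = 0.001111 m/kN, R_E = δ_0 / (δ_{EE} + 1/k) = 0.50735 / (0.032667 + 0.001111) = 15.02 kN.

R_E = 15.02 kN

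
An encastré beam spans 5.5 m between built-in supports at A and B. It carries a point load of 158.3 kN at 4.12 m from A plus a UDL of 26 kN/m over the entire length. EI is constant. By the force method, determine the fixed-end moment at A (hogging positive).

Release both end moments; the primary structure is a simply-supported span AB with redundants M_A and M_B.
On the primary (simply-supported) span, the end slopes from the loading are:
  at A: point load 158.3 at a = 4.12: Pab(L + b)/(6LEI) = 187.6/EI
  at B: point load 158.3 at a = 4.12: Pab(L + a)/(6LEI) = 262.4/EI
  at A: UDL 26: wL³/(24EI) = 180.2/EI
  at B: UDL 26: wL³/(24EI) = 180.2/EI
  θ_A0 = 367.9/EI,  θ_B0 = 442.6/EI
Flexibility coefficients: a unit moment at one end gives L/(3EI) there and L/(6EI) at the far end, so f₁₁ = f₂₂ = 1.833/EI and f₁₂ = f₂₁ = 0.9167/EI.
Compatibility — zero rotation at each built-in end:
  1.833 M_A + 0.9167 M_B = 367.9
  0.9167 M_A + 1.833 M_B = 442.6
Solving the pair gives M_A = 106.6 kN·m and M_B = 188.1 kN·m (hogging).

M_A = 106.6 kN·m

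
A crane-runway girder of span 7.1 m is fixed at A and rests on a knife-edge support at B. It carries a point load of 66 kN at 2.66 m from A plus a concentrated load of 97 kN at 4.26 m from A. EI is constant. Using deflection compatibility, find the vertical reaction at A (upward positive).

Choose R_B as the redundant. The primary structure is the cantilever fixed at A.
Primary-structure tip deflection at B by superposition:
  point load 66 at a = 2.66: Pa²(3L − a)/(6EI) = 1451/EI
  point load 97 at a = 4.26: Pa²(3L − a)/(6EI) = 4999/EI
  δ_0 = 6450/EI
Tip deflection under a unit load at B: L³/(3EI) = 119.3/EI.
Compatibility at B: δ_0 − R_B·δ_{BB} = 0, so R_B = 6450/119.3 = 54.06 kN.
Vertical equilibrium: R_A = ΣP − R_B = 163 − 54.06 = 108.9 kN.

R_A = 108.9 kN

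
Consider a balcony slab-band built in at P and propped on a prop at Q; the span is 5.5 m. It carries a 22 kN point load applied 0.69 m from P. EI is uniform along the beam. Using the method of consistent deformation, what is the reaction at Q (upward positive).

R_Q = 0.4977 kN

Take the reaction at Q as the redundant and release it; the primary structure is a cantilever fixed at P.
Downward deflection at the released point Q due to the loads:
  point load 22 at a = 0.69: Pa²(3L − a)/(6EI) = 27.6/EI
Flexibility coefficient — unit upward force at Q: δ_{QQ} = L³/(3EI) = 55.46/EI.
The prop prevents deflection at Q: R_Q = δ_0/δ_{QQ} = 27.6/55.46 = 0.4977 kN.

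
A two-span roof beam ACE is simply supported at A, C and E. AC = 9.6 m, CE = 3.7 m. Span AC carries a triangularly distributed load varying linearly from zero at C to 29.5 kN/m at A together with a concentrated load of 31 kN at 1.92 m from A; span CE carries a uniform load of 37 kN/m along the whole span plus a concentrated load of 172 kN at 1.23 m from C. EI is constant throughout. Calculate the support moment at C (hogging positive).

M_C = 185.5 kN·m

Insert a hinge at C; M_C is the redundant, and each span becomes simply supported.
Discontinuity in slope at C on the released structure — sum the simple-span end rotations:
  span AC: triangular load, peak 29.5: 7w₀L³/(360EI) = 507.5/EI
  span AC: point load 31 at a = 1.92: Pab(L + a)/(6LEI) = 91.42/EI
  span CE: UDL 37: wL³/(24EI) = 78.09/EI
  span CE: point load 172 at a = 1.23: Pab(L + b)/(6LEI) = 145.2/EI
  relative rotation θ_0 = (598.9 + 223.3)/EI = 822.2/EI
A unit hogging moment at C produces rotation L₁/(3EI) + L₂/(3EI) = 4.433/EI.
Compatibility: M_C·(L₁+L₂)/(3EI) = θ_0, giving M_C = 185.5 kN·m (hogging).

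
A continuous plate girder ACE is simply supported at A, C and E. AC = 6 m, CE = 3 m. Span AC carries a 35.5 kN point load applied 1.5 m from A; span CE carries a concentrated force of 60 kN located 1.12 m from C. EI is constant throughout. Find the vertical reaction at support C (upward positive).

R_C = 60.5 kN

Take M_C as the redundant. Released structure: two simple spans AC and CE with a hinge at C.
Rotations at C on the released spans (each span's end-slope, ×1/EI):
  span AC: point load 35.5 at a = 1.5: Pab(L + a)/(6LEI) = 49.92/EI
  span CE: point load 60 at a = 1.12: Pab(L + b)/(6LEI) = 34.25/EI
  relative rotation θ_0 = (49.92 + 34.25)/EI = 84.17/EI
A unit hogging moment at C produces rotation L₁/(3EI) + L₂/(3EI) = 3/EI.
Slope continuity at C: θ_0 = M_C·3/EI, so M_C = 84.17/3 = 28.06 kN·m (hogging).
Span AC, ΣM about A with M_C applied at C: R_C^{AC}·6 = 53.25 + 28.06, so R_C^{AC} = 13.55 kN and R_A = 35.5 − 13.55 = 21.95 kN.
Span CE, ΣM about E: R_C^{CE}·3 = 112.8 + 28.06, so R_C^{CE} = 46.95 kN and R_E = 60 − 46.95 = 13.05 kN.
R_C = 13.55 + 46.95 = 60.5 kN.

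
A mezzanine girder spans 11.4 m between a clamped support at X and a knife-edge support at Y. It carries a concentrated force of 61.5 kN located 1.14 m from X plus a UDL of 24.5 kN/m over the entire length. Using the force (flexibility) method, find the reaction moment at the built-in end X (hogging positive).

Remove the prop at Y; the released (primary) structure is a cantilever built in at X.
Downward deflection at the released point Y due to the loads:
  point load 61.5 at a = 1.14: Pa²(3L − a)/(6EI) = 440.4/EI
  UDL 24.5: wL⁴/(8EI) = 51724/EI
  δ_0 = 52165/EI
Flexibility coefficient — unit upward force at Y: δ_{YY} = L³/(3EI) = 493.8/EI.
Compatibility at Y: δ_0 − R_Y·δ_{YY} = 0, so R_Y = 52165/493.8 = 105.6 kN.
Moment equilibrium about X: M_X = Σ(load moments about X) − R_Y·L = 1662 − 105.6×11.4 = 457.9 kN·m.

M_X = 457.9 kN·m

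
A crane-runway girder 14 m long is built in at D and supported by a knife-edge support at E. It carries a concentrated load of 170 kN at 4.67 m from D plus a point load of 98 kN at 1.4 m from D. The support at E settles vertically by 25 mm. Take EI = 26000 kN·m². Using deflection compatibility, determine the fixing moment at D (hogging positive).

Release the roller at E. Primary structure: cantilever fixed at D.
Primary-structure tip deflection at E by superposition:
  point load 170 at a = 4.67: Pa²(3L − a)/(6EI) = 23067/EI
  point load 98 at a = 1.4: Pa²(3L − a)/(6EI) = 1300/EI
  δ_0 = 24367/EI
Flexibility coefficient — unit upward force at E: δ_{EE} = L³/(3EI) = 914.7/EI.
With EI = 26000 kN·m²: δ_0 = 0.93718 m and δ_{EE} = 0.035179 m/kN.
Compatibility — the beam at E must follow the support down by 0.025 m: δ_0 − R_E·δ_{EE} = 0.025, so R_E = (0.93718 − 0.025)/0.035179 = 25.93 kN.
Moment equilibrium about D: M_D = Σ(load moments about D) − R_E·L = 931.1 − 25.93×14 = 568.1 kN·m.

M_D = 568.1 kN·m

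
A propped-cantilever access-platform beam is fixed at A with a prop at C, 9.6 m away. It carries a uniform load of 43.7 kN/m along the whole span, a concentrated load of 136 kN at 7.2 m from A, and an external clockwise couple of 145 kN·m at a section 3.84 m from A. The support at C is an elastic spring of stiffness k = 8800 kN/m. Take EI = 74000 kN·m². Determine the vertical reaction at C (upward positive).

Choose R_C as the redundant. The primary structure is the cantilever fixed at A.
Downward deflection at the released point C due to the loads:
  UDL 43.7: wL⁴/(8EI) = 46396/EI
  point load 136 at a = 7.2: Pa²(3L − a)/(6EI) = 25381/EI
  clockwise couple 145 at a = 3.84: M₀a(2L − a)/(2EI) = 4276/EI
  δ_0 = 76053/EI
Tip deflection under a unit load at C: L³/(3EI) = 294.9/EI.
With EI = 74000 kN·m²: δ_0 = 1.0277 m and δ_{CC} = 0.003985 m/kN.
Compatibility — the spring shortens by R_C/k under the reaction it provides: δ_0 − R_C·δ_{CC} = R_C/k. With 1/k = 0.000114 m/kN, R_C = δ_0 / (δ_{CC} + 1/k) = 1.0277 / (0.003985 + 0.000114) = 250.7 kN.

R_C = 250.7 kN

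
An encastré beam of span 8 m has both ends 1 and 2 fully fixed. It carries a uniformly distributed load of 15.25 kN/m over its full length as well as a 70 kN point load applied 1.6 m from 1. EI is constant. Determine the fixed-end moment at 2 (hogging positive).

Take the two fixed-end moments M_1, M_2 as redundants; the released structure is the simple span 12.
On the primary (simply-supported) span, the end slopes from the loading are:
  at 1: UDL 15.25: wL³/(24EI) = 325.3/EI
  at 2: UDL 15.25: wL³/(24EI) = 325.3/EI
  at 1: point load 70 at a = 1.6: Pab(L + b)/(6LEI) = 215/EI
  at 2: point load 70 at a = 1.6: Pab(L + a)/(6LEI) = 143.4/EI
  θ_10 = 540.4/EI,  θ_20 = 468.7/EI
Flexibility coefficients: a unit moment at one end gives L/(3EI) there and L/(6EI) at the far end, so f₁₁ = f₂₂ = 2.667/EI and f₁₂ = f₂₁ = 1.333/EI.
Compatibility — zero rotation at each built-in end:
  2.667 M_1 + 1.333 M_2 = 540.4
  1.333 M_1 + 2.667 M_2 = 468.7
Solving the pair gives M_1 = 153 kN·m and M_2 = 99.25 kN·m (hogging).

M_2 = 99.25 kN·m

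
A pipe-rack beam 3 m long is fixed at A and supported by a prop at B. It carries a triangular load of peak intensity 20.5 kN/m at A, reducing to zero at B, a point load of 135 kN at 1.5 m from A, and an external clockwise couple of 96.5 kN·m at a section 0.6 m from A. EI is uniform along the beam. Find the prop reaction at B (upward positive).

R_B = 65.71 kN

Release the roller at B. Primary structure: cantilever fixed at A.
Downward deflection at the released point B due to the loads:
  triangular load, peak 20.5 at the fixed end: w₀L⁴/(30EI) = 55.35/EI
  point load 135 at a = 1.5: Pa²(3L − a)/(6EI) = 379.7/EI
  clockwise couple 96.5 at a = 0.6: M₀a(2L − a)/(2EI) = 156.3/EI
  δ_0 = 591.4/EI
Tip deflection under a unit load at B: L³/(3EI) = 9/EI.
The prop prevents deflection at B: R_B = δ_0/δ_{BB} = 591.4/9 = 65.71 kN.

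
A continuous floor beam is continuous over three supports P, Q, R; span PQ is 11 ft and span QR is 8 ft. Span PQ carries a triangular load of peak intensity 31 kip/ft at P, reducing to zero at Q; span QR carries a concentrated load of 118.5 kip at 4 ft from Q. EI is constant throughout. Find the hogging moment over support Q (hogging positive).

M_Q = 201.5 kip·ft

Take M_Q as the redundant. Released structure: two simple spans PQ and QR with a hinge at Q.
Discontinuity in slope at Q on the released structure — sum the simple-span end rotations:
  span PQ: triangular load, peak 31: 7w₀L³/(360EI) = 802.3/EI
  span QR: point load 118.5 at a = 4: Pab(L + b)/(6LEI) = 474/EI
  relative rotation θ_0 = (802.3 + 474)/EI = 1276/EI
A unit hogging moment at Q produces rotation L₁/(3EI) + L₂/(3EI) = 6.333/EI.
Compatibility: M_Q·(L₁+L₂)/(3EI) = θ_0, giving M_Q = 201.5 kip·ft (hogging).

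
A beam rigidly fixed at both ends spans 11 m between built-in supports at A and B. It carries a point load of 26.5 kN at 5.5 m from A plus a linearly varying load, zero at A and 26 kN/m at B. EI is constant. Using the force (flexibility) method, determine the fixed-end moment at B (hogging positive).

M_B = 193.7 kN·m

Take the two fixed-end moments M_A, M_B as redundants; the released structure is the simple span AB.
End rotations of the released simple span under the applied load (×1/EI):
  at A: point load 26.5 at a = 5.5: Pab(L + b)/(6LEI) = 200.4/EI
  at B: point load 26.5 at a = 5.5: Pab(L + a)/(6LEI) = 200.4/EI
  at A: triangular load, peak 26: 7w₀L³/(360EI) = 672.9/EI
  at B: triangular load, peak 26: w₀L³/(45EI) = 769/EI
  θ_A0 = 873.3/EI,  θ_B0 = 969.4/EI
Flexibility coefficients: a unit moment at one end gives L/(3EI) there and L/(6EI) at the far end, so f₁₁ = f₂₂ = 3.667/EI and f₁₂ = f₂₁ = 1.833/EI.
Compatibility — zero rotation at each built-in end:
  3.667 M_A + 1.833 M_B = 873.3
  1.833 M_A + 3.667 M_B = 969.4
Solving the pair gives M_A = 141.3 kN·m and M_B = 193.7 kN·m (hogging).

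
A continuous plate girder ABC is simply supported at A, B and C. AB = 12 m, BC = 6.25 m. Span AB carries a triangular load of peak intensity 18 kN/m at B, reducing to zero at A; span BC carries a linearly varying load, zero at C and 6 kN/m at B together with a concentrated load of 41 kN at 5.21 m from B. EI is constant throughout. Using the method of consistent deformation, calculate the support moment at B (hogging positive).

M_B = 126.1 kN·m

Insert a hinge at B; M_B is the redundant, and each span becomes simply supported.
End slopes at the hinge B, treating each span as simply supported:
  span AB: triangular load, peak 18: w₀L³/(45EI) = 691.2/EI
  span BC: triangular load, peak 6: w₀L³/(45EI) = 32.55/EI
  span BC: point load 41 at a = 5.21: Pab(L + b)/(6LEI) = 43.19/EI
  relative rotation θ_0 = (691.2 + 75.74)/EI = 766.9/EI
A unit hogging moment at B produces rotation L₁/(3EI) + L₂/(3EI) = 6.083/EI.
Compatibility: M_B·(L₁+L₂)/(3EI) = θ_0, giving M_B = 126.1 kN·m (hogging).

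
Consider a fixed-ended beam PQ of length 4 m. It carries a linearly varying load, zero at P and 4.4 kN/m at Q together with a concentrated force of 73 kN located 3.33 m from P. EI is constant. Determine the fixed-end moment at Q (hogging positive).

M_Q = 37.42 kN·m

Take the two fixed-end moments M_P, M_Q as redundants; the released structure is the simple span PQ.
Simple-span end rotations at P and Q under the given loads:
  at P: triangular load, peak 4.4: 7w₀L³/(360EI) = 5.476/EI
  at Q: triangular load, peak 4.4: w₀L³/(45EI) = 6.258/EI
  at P: point load 73 at a = 3.33: Pab(L + b)/(6LEI) = 31.69/EI
  at Q: point load 73 at a = 3.33: Pab(L + a)/(6LEI) = 49.74/EI
  θ_P0 = 37.17/EI,  θ_Q0 = 56/EI
Flexibility coefficients: a unit moment at one end gives L/(3EI) there and L/(6EI) at the far end, so f₁₁ = f₂₂ = 1.333/EI and f₁₂ = f₂₁ = 0.6667/EI.
Compatibility — zero rotation at each built-in end:
  1.333 M_P + 0.6667 M_Q = 37.17
  0.6667 M_P + 1.333 M_Q = 56
Solving the pair gives M_P = 9.167 kN·m and M_Q = 37.42 kN·m (hogging).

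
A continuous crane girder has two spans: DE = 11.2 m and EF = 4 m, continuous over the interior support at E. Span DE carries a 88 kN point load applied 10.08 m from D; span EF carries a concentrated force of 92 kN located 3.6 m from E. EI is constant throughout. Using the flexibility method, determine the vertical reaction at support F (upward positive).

Insert a hinge at E; M_E is the redundant, and each span becomes simply supported.
Discontinuity in slope at E on the released structure — sum the simple-span end rotations:
  span DE: point load 88 at a = 10.08: Pab(L + a)/(6LEI) = 314.6/EI
  span EF: point load 92 at a = 3.6: Pab(L + b)/(6LEI) = 24.29/EI
  relative rotation θ_0 = (314.6 + 24.29)/EI = 338.9/EI
A unit hogging moment at E produces rotation L₁/(3EI) + L₂/(3EI) = 5.067/EI.
Compatibility: M_E·(L₁+L₂)/(3EI) = θ_0, giving M_E = 66.89 kN·m (hogging).
Span EF, ΣM about F: R_E^{EF}·4 = 36.8 + 66.89, so R_E^{EF} = 25.92 kN and R_F = 92 − 25.92 = 66.08 kN.

R_F = 66.08 kN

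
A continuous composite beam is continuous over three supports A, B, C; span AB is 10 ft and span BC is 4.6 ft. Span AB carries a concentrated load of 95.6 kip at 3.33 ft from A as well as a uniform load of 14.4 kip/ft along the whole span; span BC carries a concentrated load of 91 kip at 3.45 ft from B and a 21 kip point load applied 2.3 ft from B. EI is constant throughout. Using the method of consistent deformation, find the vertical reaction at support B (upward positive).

R_B = 213.7 kip

Take M_B as the redundant. Released structure: two simple spans AB and BC with a hinge at B.
End slopes at the hinge B, treating each span as simply supported:
  span AB: point load 95.6 at a = 3.33: Pab(L + a)/(6LEI) = 471.7/EI
  span AB: UDL 14.4: wL³/(24EI) = 600/EI
  span BC: point load 91 at a = 3.45: Pab(L + b)/(6LEI) = 75.22/EI
  span BC: point load 21 at a = 2.3: Pab(L + b)/(6LEI) = 27.77/EI
  relative rotation θ_0 = (1072 + 103)/EI = 1175/EI
A unit hogging moment at B produces rotation L₁/(3EI) + L₂/(3EI) = 4.867/EI.
Compatibility: M_B·(L₁+L₂)/(3EI) = θ_0, giving M_B = 241.4 kip·ft (hogging).
Span AB, ΣM about A with M_B applied at B: R_B^{AB}·10 = 1038 + 241.4, so R_B^{AB} = 128 kip and R_A = 239.6 − 128 = 111.6 kip.
Span BC, ΣM about C: R_B^{BC}·4.6 = 152.9 + 241.4, so R_B^{BC} = 85.72 kip and R_C = 112 − 85.72 = 26.28 kip.
R_B = 128 + 85.72 = 213.7 kip.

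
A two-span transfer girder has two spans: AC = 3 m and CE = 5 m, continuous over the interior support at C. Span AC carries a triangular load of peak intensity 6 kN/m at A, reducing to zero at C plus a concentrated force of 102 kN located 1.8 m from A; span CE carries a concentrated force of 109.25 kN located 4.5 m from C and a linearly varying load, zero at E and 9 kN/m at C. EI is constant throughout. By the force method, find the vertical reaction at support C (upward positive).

R_C = 116.5 kN

Insert a hinge at C; M_C is the redundant, and each span becomes simply supported.
Discontinuity in slope at C on the released structure — sum the simple-span end rotations:
  span AC: triangular load, peak 6: 7w₀L³/(360EI) = 3.15/EI
  span AC: point load 102 at a = 1.8: Pab(L + a)/(6LEI) = 58.75/EI
  span CE: point load 109.25 at a = 4.5: Pab(L + b)/(6LEI) = 45.07/EI
  span CE: triangular load, peak 9: w₀L³/(45EI) = 25/EI
  relative rotation θ_0 = (61.9 + 70.07)/EI = 132/EI
A unit hogging moment at C produces rotation L₁/(3EI) + L₂/(3EI) = 2.667/EI.
Compatibility: M_C·(L₁+L₂)/(3EI) = θ_0, giving M_C = 49.49 kN·m (hogging).
Span AC, ΣM about A with M_C applied at C: R_C^{AC}·3 = 192.6 + 49.49, so R_C^{AC} = 80.7 kN and R_A = 111 − 80.7 = 30.3 kN.
Span CE, ΣM about E: R_C^{CE}·5 = 129.6 + 49.49, so R_C^{CE} = 35.82 kN and R_E = 131.8 − 35.82 = 95.93 kN.
R_C = 80.7 + 35.82 = 116.5 kN.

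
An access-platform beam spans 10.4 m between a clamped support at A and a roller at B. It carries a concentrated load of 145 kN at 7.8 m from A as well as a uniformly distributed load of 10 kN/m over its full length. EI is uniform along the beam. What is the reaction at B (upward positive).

R_B = 130.8 kN

Choose R_B as the redundant. The primary structure is the cantilever fixed at A.
Downward deflection at the released point B due to the loads:
  point load 145 at a = 7.8: Pa²(3L − a)/(6EI) = 34405/EI
  UDL 10: wL⁴/(8EI) = 14623/EI
  δ_0 = 49028/EI
Tip deflection under a unit load at B: L³/(3EI) = 375/EI.
The prop prevents deflection at B: R_B = δ_0/δ_{BB} = 49028/375 = 130.8 kN.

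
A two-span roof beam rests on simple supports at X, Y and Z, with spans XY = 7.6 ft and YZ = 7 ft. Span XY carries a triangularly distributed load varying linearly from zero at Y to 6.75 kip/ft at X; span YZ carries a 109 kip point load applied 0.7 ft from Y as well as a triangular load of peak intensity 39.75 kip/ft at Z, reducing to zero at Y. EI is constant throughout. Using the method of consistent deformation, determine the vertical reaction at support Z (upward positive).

Take M_Y as the redundant. Released structure: two simple spans XY and YZ with a hinge at Y.
Discontinuity in slope at Y on the released structure — sum the simple-span end rotations:
  span XY: triangular load, peak 6.75: 7w₀L³/(360EI) = 57.62/EI
  span YZ: point load 109 at a = 0.7: Pab(L + b)/(6LEI) = 152.2/EI
  span YZ: triangular load, peak 39.75: 7w₀L³/(360EI) = 265.1/EI
  relative rotation θ_0 = (57.62 + 417.3)/EI = 474.9/EI
A unit hogging moment at Y produces rotation L₁/(3EI) + L₂/(3EI) = 4.867/EI.
Compatibility: M_Y·(L₁+L₂)/(3EI) = θ_0, giving M_Y = 97.59 kip·ft (hogging).
Span YZ, ΣM about Z: R_Y^{YZ}·7 = 1011 + 97.59, so R_Y^{YZ} = 158.4 kip and R_Z = 248.1 − 158.4 = 89.71 kip.

R_Z = 89.71 kip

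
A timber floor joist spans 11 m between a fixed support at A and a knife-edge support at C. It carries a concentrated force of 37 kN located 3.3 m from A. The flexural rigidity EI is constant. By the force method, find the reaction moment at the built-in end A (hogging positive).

M_A = 72.65 kN·m

Choose R_C as the redundant. The primary structure is the cantilever fixed at A.
Deflection at C on the released cantilever, summing each load's contribution:
  point load 37 at a = 3.3: Pa²(3L − a)/(6EI) = 1995/EI
Flexibility coefficient — unit upward force at C: δ_{CC} = L³/(3EI) = 443.7/EI.
The prop prevents deflection at C: R_C = δ_0/δ_{CC} = 1995/443.7 = 4.495 kN.
Moment equilibrium about A: M_A = Σ(load moments about A) − R_C·L = 122.1 − 4.495×11 = 72.65 kN·m.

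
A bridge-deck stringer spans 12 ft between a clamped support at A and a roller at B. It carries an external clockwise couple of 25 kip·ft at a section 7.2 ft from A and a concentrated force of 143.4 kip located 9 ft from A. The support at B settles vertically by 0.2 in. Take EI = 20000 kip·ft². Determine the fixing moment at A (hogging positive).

Remove the prop at B; the released (primary) structure is a cantilever built in at A.
Deflection at B on the released cantilever, summing each load's contribution:
  clockwise couple 25 at a = 7.2: M₀a(2L − a)/(2EI) = 1512/EI
  point load 143.4 at a = 9: Pa²(3L − a)/(6EI) = 52269/EI
  δ_0 = 53781/EI
Flexibility coefficient — unit upward force at B: δ_{BB} = L³/(3EI) = 576/EI.
With EI = 20000 kip·ft²: δ_0 = 2.6891 ft and δ_{BB} = 0.0288 ft/kip.
Compatibility — the beam at B must follow the support down by 0.01667 ft: δ_0 − R_B·δ_{BB} = 0.01667, so R_B = (2.6891 − 0.01667)/0.0288 = 92.79 kip.
Moment equilibrium about A: M_A = Σ(load moments about A) − R_B·L = 1316 − 92.79×12 = 202.1 kip·ft.

M_A = 202.1 kip·ft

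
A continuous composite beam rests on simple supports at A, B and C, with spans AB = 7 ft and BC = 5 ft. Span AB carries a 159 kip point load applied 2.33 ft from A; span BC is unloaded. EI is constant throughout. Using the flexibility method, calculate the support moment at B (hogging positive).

M_B = 96.08 kip·ft

Take M_B as the redundant. Released structure: two simple spans AB and BC with a hinge at B.
Rotations at B on the released spans (each span's end-slope, ×1/EI):
  span AB: point load 159 at a = 2.33: Pab(L + a)/(6LEI) = 384.3/EI
  relative rotation θ_0 = (384.3 + 0)/EI = 384.3/EI
A unit hogging moment at B produces rotation L₁/(3EI) + L₂/(3EI) = 4/EI.
Compatibility: M_B·(L₁+L₂)/(3EI) = θ_0, giving M_B = 96.08 kip·ft (hogging).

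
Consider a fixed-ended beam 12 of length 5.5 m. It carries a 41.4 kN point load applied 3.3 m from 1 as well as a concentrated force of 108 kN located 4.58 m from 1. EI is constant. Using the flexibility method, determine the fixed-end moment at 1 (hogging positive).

M_1 = 35.7 kN·m

Release both end moments; the primary structure is a simply-supported span 12 with redundants M_1 and M_2.
On the primary (simply-supported) span, the end slopes from the loading are:
  at 1: point load 41.4 at a = 3.3: Pab(L + b)/(6LEI) = 70.13/EI
  at 2: point load 41.4 at a = 3.3: Pab(L + a)/(6LEI) = 80.15/EI
  at 1: point load 108 at a = 4.58: Pab(L + b)/(6LEI) = 88.53/EI
  at 2: point load 108 at a = 4.58: Pab(L + a)/(6LEI) = 139/EI
  θ_10 = 158.7/EI,  θ_20 = 219.2/EI
Flexibility coefficients: a unit moment at one end gives L/(3EI) there and L/(6EI) at the far end, so f₁₁ = f₂₂ = 1.833/EI and f₁₂ = f₂₁ = 0.9167/EI.
Compatibility — zero rotation at each built-in end:
  1.833 M_1 + 0.9167 M_2 = 158.7
  0.9167 M_1 + 1.833 M_2 = 219.2
Solving the pair gives M_1 = 35.7 kN·m and M_2 = 101.7 kN·m (hogging).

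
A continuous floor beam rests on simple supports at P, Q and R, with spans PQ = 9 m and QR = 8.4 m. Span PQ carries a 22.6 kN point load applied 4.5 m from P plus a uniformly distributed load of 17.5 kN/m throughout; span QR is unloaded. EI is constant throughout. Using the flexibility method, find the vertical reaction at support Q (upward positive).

Insert a hinge at Q; M_Q is the redundant, and each span becomes simply supported.
End slopes at the hinge Q, treating each span as simply supported:
  span PQ: point load 22.6 at a = 4.5: Pab(L + a)/(6LEI) = 114.4/EI
  span PQ: UDL 17.5: wL³/(24EI) = 531.6/EI
  relative rotation θ_0 = (646 + 0)/EI = 646/EI
A unit hogging moment at Q produces rotation L₁/(3EI) + L₂/(3EI) = 5.8/EI.
Slope continuity at Q: θ_0 = M_Q·5.8/EI, so M_Q = 646/5.8 = 111.4 kN·m (hogging).
Span PQ, ΣM about P with M_Q applied at Q: R_Q^{PQ}·9 = 810.5 + 111.4, so R_Q^{PQ} = 102.4 kN and R_P = 180.1 − 102.4 = 77.67 kN.
Span QR, ΣM about R: R_Q^{QR}·8.4 = 0 + 111.4, so R_Q^{QR} = 13.26 kN and R_R = 0 − 13.26 = -13.26 kN.
R_Q = 102.4 + 13.26 = 115.7 kN.

R_Q = 115.7 kN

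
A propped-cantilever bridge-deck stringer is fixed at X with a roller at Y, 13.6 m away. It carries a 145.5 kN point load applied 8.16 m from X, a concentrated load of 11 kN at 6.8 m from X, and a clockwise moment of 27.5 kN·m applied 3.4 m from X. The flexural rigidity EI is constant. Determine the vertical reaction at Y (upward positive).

R_Y = 67.62 kN

Take the reaction at Y as the redundant and release it; the primary structure is a cantilever fixed at X.
Primary-structure tip deflection at Y by superposition:
  point load 145.5 at a = 8.16: Pa²(3L − a)/(6EI) = 52704/EI
  point load 11 at a = 6.8: Pa²(3L − a)/(6EI) = 2882/EI
  clockwise couple 27.5 at a = 3.4: M₀a(2L − a)/(2EI) = 1113/EI
  δ_0 = 56699/EI
Flexibility coefficient — unit upward force at Y: δ_{YY} = L³/(3EI) = 838.5/EI.
Compatibility at Y: δ_0 − R_Y·δ_{YY} = 0, so R_Y = 56699/838.5 = 67.62 kN.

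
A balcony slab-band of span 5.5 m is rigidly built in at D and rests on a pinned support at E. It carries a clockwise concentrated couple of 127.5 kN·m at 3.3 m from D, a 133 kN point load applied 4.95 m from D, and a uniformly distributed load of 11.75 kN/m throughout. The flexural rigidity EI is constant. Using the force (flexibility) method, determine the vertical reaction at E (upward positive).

Release the roller at E. Primary structure: cantilever fixed at D.
Primary-structure tip deflection at E by superposition:
  clockwise couple 127.5 at a = 3.3: M₀a(2L − a)/(2EI) = 1620/EI
  point load 133 at a = 4.95: Pa²(3L − a)/(6EI) = 6273/EI
  UDL 11.75: wL⁴/(8EI) = 1344/EI
  δ_0 = 9237/EI
Tip deflection under a unit load at E: L³/(3EI) = 55.46/EI.
The prop prevents deflection at E: R_E = δ_0/δ_{EE} = 9237/55.46 = 166.6 kN.

R_E = 166.6 kN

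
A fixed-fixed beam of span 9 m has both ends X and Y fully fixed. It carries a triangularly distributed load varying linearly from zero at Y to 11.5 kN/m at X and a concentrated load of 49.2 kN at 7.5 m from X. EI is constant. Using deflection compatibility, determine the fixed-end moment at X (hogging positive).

M_X = 56.83 kN·m

Take the two fixed-end moments M_X, M_Y as redundants; the released structure is the simple span XY.
End rotations of the released simple span under the applied load (×1/EI):
  at X: triangular load, peak 11.5: w₀L³/(45EI) = 186.3/EI
  at Y: triangular load, peak 11.5: 7w₀L³/(360EI) = 163/EI
  at X: point load 49.2 at a = 7.5: Pab(L + b)/(6LEI) = 107.6/EI
  at Y: point load 49.2 at a = 7.5: Pab(L + a)/(6LEI) = 169.1/EI
  θ_X0 = 293.9/EI,  θ_Y0 = 332.1/EI
Flexibility coefficients: a unit moment at one end gives L/(3EI) there and L/(6EI) at the far end, so f₁₁ = f₂₂ = 3/EI and f₁₂ = f₂₁ = 1.5/EI.
Compatibility — zero rotation at each built-in end:
  3 M_X + 1.5 M_Y = 293.9
  1.5 M_X + 3 M_Y = 332.1
Solving the pair gives M_X = 56.83 kN·m and M_Y = 82.3 kN·m (hogging).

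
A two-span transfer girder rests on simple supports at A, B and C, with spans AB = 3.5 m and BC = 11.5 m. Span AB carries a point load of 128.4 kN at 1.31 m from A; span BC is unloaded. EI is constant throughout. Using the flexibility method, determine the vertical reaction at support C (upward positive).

Release continuity at B by inserting a hinge; the redundant is the internal moment M_B. The primary structure is two simply-supported spans AB and BC.
Discontinuity in slope at B on the released structure — sum the simple-span end rotations:
  span AB: point load 128.4 at a = 1.31: Pab(L + a)/(6LEI) = 84.37/EI
  relative rotation θ_0 = (84.37 + 0)/EI = 84.37/EI
A unit hogging moment at B produces rotation L₁/(3EI) + L₂/(3EI) = 5/EI.
Compatibility: M_B·(L₁+L₂)/(3EI) = θ_0, giving M_B = 16.87 kN·m (hogging).
Span BC, ΣM about C: R_B^{BC}·11.5 = 0 + 16.87, so R_B^{BC} = 1.467 kN and R_C = 0 − 1.467 = -1.467 kN.

R_C = -1.467 kN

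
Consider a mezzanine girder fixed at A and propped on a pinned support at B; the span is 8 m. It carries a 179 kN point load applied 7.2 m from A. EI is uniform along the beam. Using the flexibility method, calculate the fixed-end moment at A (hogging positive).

M_A = 70.88 kN·m

Take the reaction at B as the redundant and release it; the primary structure is a cantilever fixed at A.
Primary-structure tip deflection at B by superposition:
  point load 179 at a = 7.2: Pa²(3L − a)/(6EI) = 25982/EI
Tip deflection under a unit load at B: L³/(3EI) = 170.7/EI.
Compatibility at B: δ_0 − R_B·δ_{BB} = 0, so R_B = 25982/170.7 = 152.2 kN.
Moment equilibrium about A: M_A = Σ(load moments about A) − R_B·L = 1289 − 152.2×8 = 70.88 kN·m.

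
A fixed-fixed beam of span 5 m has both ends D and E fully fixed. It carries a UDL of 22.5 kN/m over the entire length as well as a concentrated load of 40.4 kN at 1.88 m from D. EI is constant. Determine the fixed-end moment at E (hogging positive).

M_E = 64.7 kN·m

Release both end moments; the primary structure is a simply-supported span DE with redundants M_D and M_E.
Simple-span end rotations at D and E under the given loads:
  at D: UDL 22.5: wL³/(24EI) = 117.2/EI
  at E: UDL 22.5: wL³/(24EI) = 117.2/EI
  at D: point load 40.4 at a = 1.88: Pab(L + b)/(6LEI) = 64.14/EI
  at E: point load 40.4 at a = 1.88: Pab(L + a)/(6LEI) = 54.35/EI
  θ_D0 = 181.3/EI,  θ_E0 = 171.5/EI
Flexibility coefficients: a unit moment at one end gives L/(3EI) there and L/(6EI) at the far end, so f₁₁ = f₂₂ = 1.667/EI and f₁₂ = f₂₁ = 0.8333/EI.
Compatibility — zero rotation at each built-in end:
  1.667 M_D + 0.8333 M_E = 181.3
  0.8333 M_D + 1.667 M_E = 171.5
Solving the pair gives M_D = 76.45 kN·m and M_E = 64.7 kN·m (hogging).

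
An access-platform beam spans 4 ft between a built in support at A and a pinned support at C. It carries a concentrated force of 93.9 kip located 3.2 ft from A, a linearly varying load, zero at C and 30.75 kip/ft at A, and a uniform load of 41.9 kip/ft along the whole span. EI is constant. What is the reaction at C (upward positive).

Release the roller at C. Primary structure: cantilever fixed at A.
Deflection at C on the released cantilever, summing each load's contribution:
  point load 93.9 at a = 3.2: Pa²(3L − a)/(6EI) = 1410/EI
  triangular load, peak 30.75 at the fixed end: w₀L⁴/(30EI) = 262.4/EI
  UDL 41.9: wL⁴/(8EI) = 1341/EI
  δ_0 = 3013/EI
Tip deflection under a unit load at C: L³/(3EI) = 21.33/EI.
Compatibility at C: δ_0 − R_C·δ_{CC} = 0, so R_C = 3013/21.33 = 141.3 kip.

R_C = 141.3 kip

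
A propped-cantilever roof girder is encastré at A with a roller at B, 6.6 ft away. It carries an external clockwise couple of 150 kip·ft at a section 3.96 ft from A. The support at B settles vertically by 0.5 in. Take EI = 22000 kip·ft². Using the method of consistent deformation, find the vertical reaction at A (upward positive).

Remove the prop at B; the released (primary) structure is a cantilever built in at A.
Deflection at B on the released cantilever, summing each load's contribution:
  clockwise couple 150 at a = 3.96: M₀a(2L − a)/(2EI) = 2744/EI
Flexibility coefficient — unit upward force at B: δ_{BB} = L³/(3EI) = 95.83/EI.
With EI = 22000 kip·ft²: δ_0 = 0.12474 ft and δ_{BB} = 0.004356 ft/kip.
Compatibility — the beam at B must follow the support down by 0.04167 ft: δ_0 − R_B·δ_{BB} = 0.04167, so R_B = (0.12474 − 0.04167)/0.004356 = 19.07 kip.
Vertical equilibrium: R_A = ΣP − R_B = 0 − 19.07 = -19.07 kip.

R_A = -19.07 kip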